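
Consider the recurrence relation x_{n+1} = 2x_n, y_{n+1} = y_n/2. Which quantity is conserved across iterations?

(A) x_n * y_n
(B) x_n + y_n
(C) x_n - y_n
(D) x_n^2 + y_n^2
A

For the recurrence x_{n+1} = 2x_n, y_{n+1} = y_n/2:

x_{n+1} * y_{n+1} = (2x_n) * (y_n/2) = x_n * y_n
The product is conserved.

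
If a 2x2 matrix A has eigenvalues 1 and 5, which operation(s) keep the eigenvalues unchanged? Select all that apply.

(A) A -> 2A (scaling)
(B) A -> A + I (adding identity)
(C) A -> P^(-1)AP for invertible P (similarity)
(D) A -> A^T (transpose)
C and D

Eigenvalues are preserved by:
1. Similarity transformations: A -> P^(-1)AP (same characteristic polynomial)
2. Transpose: A^T has the same eigenvalues as A

Eigenvalues are NOT preserved by:
- Adding identity: eigenvalues become 1+1, 5+1
- Scaling: eigenvalues become 2, 10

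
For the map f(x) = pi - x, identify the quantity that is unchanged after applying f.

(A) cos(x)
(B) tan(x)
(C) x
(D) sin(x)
D

For f(x) = pi - x:
sin(pi - x) = sin(x), so sine is invariant under this transformation.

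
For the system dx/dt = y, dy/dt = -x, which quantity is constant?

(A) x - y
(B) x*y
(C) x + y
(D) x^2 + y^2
D

A first integral I satisfies dI/dt = 0 along every solution. Differentiate each option and use the equation of motion:
(A) d/dt[x - y] = y - (-x) = x + y, not identically 0
(B) d/dt[x*y] = (dx/dt)y + x(dy/dt) = y^2 - x^2, not identically 0
(C) d/dt[x + y] = y + (-x) = y - x, not identically 0
(D) d/dt[x^2 + y^2] = 2x*dx/dt + 2y*dy/dt = 2x*y + 2y*(-x) = 0

Only (D) has zero time-derivative. So x^2 + y^2 (the squared radius; trajectories are circles) is the conserved quantity.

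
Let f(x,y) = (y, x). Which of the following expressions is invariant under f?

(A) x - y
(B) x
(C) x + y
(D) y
C

For f(x,y) = (y, x):
After applying f: x' = y, y' = x. So x' + y' = y + x = x + y.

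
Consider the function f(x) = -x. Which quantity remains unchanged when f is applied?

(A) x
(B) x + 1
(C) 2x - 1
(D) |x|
D

For f(x) = -x:
Applying f replaces x by -x. Since |-x| = |x|, the absolute value is unchanged by f, whereas x -> -x, 2x - 1 -> -2x - 1 and x + 1 -> -x + 1 all change.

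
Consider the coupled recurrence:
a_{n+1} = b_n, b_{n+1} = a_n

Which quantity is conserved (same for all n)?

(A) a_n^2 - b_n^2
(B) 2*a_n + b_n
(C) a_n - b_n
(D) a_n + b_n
D

Replace a_n by a_{n+1} = b_n and b_n by b_{n+1} = a_n in each option and simplify:
(A) a_n^2 - b_n^2  ->  (b_n)^2 - (a_n)^2 = -a_n^2 + b_n^2   [not conserved]
(B) 2*a_n + b_n  ->  2*(b_n) + (a_n) = a_n + 2*b_n   [not conserved]
(C) a_n - b_n  ->  (b_n) - (a_n) = -a_n + b_n   [not conserved]
(D) a_n + b_n  ->  (b_n) + (a_n) = a_n + b_n   [conserved]

Only (D) a_n + b_n returns to itself after one step, so it is the conserved quantity.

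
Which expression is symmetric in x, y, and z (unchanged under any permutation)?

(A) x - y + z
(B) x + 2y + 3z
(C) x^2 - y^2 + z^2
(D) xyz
D

A symmetric expression is unchanged when the variables are permuted; here the transformation to test is the swap (x, y) -> (y, x).
A symmetric expression must survive every permutation; the single swap x <-> y already eliminates the distractors, and the keyed expression is also unchanged by x <-> z and y <-> z (each variable enters it in exactly the same way).
Substitute the transformed coordinates into each option and compare with the original:
(A) x - y + z  ->  (y) - (x) + z = -x + y + z   [differs from x - y + z: not invariant]
(B) x + 2y + 3z  ->  (y) + 2(x) + 3z = 2x + y + 3z   [differs from x + 2y + 3z: not invariant]
(C) x^2 - y^2 + z^2  ->  (y)^2 - (x)^2 + z^2 = -x^2 + y^2 + z^2   [differs from x^2 - y^2 + z^2: not invariant]
(D) xyz  ->  (y)(x)z = xyz   [equals xyz: invariant]

Only option (D), xyz, is unchanged by the transformation.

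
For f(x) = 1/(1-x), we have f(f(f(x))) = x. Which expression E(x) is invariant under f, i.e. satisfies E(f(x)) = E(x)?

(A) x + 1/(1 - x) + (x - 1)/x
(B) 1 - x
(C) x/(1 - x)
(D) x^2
A

Replace x by f(x) = 1/(1 - x) in each option and simplify. As a quick numerical cross-check, also compare E(3) with E(f(3)) = E(-1/2).

(A) x + 1/(1 - x) + (x - 1)/x  ->  (1/(1 - x)) + 1/(1 - (1/(1 - x))) + ((1/(1 - x)) - 1)/(1/(1 - x)), which simplifies back to x + 1/(1 - x) + (x - 1)/x; check: E(3) = 19/6, E(-1/2) = 19/6.   [invariant]
(B) 1 - x  ->  1 - (1/(1 - x)) = x/(x - 1); check: E(3) = -2 but E(-1/2) = 3/2.   [not invariant]
(C) x/(1 - x)  ->  (1/(1 - x))/(1 - (1/(1 - x))) = -1/x; check: E(3) = -3/2 but E(-1/2) = -1/3.   [not invariant]
(D) x^2  ->  (1/(1 - x))^2 = (x - 1)^(-2); check: E(3) = 9 but E(-1/2) = 1/4.   [not invariant]

Only (A) is unchanged. Indeed f(f(x)) = 1/(1 - 1/(1-x)) = (1-x)/(-x) = (x-1)/x, so E(x) = x + f(x) + f(f(x)) is the sum over the whole 3-cycle; applying f just permutes the three terms cyclically (x -> f(x) -> f(f(x)) -> x), leaving the sum unchanged.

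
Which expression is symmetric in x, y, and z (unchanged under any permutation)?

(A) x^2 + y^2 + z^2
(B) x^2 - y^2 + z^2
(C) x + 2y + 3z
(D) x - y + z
A

A symmetric expression is unchanged when the variables are permuted; here the transformation to test is the swap (x, y) -> (y, x).
A symmetric expression must survive every permutation; the single swap x <-> y already eliminates the distractors, and the keyed expression is also unchanged by x <-> z and y <-> z (each variable enters it in exactly the same way).
Substitute the transformed coordinates into each option and compare with the original:
(A) x^2 + y^2 + z^2  ->  (y)^2 + (x)^2 + z^2 = x^2 + y^2 + z^2   [equals x^2 + y^2 + z^2: invariant]
(B) x^2 - y^2 + z^2  ->  (y)^2 - (x)^2 + z^2 = -x^2 + y^2 + z^2   [differs from x^2 - y^2 + z^2: not invariant]
(C) x + 2y + 3z  ->  (y) + 2(x) + 3z = 2x + y + 3z   [differs from x + 2y + 3z: not invariant]
(D) x - y + z  ->  (y) - (x) + z = -x + y + z   [differs from x - y + z: not invariant]

Only option (A), x^2 + y^2 + z^2, is unchanged by the transformation.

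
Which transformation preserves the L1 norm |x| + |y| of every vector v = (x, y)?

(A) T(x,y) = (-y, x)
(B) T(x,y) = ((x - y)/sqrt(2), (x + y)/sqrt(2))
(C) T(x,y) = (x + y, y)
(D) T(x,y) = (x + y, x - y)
A

A transformation preserves a norm if ||T(v)|| = ||v|| for every v; a single vector where the norm changes rules an option out.

(A) T(x,y) = (-y, x): preserves the norm -- it only permutes the coordinates and/or flips signs, which leaves |x| + |y| unchanged.
(B) T(x,y) = ((x - y)/sqrt(2), (x + y)/sqrt(2)): v = (1, 0) has norm |1| + |0| = 1, but T(v) = (sqrt(2)/2, sqrt(2)/2) has norm sqrt(2) -- not preserved.
(C) T(x,y) = (x + y, y): v = (0, 1) has norm |0| + |1| = 1, but T(v) = (1, 1) has norm 2 -- not preserved.
(D) T(x,y) = (x + y, x - y): v = (1, 0) has norm |1| + |0| = 1, but T(v) = (1, 1) has norm 2 -- not preserved.

Therefore the answer is (A).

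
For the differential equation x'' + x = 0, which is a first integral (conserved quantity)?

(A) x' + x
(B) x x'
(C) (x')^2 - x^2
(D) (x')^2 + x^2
D

A first integral I satisfies dI/dt = 0 along every solution. Differentiate each option and use the equation of motion:
(A) d/dt[x' + x] = x'' + x' = -x + x', not identically 0
(B) d/dt[x x'] = (x')^2 + x x'' = (x')^2 - x^2, not identically 0
(C) d/dt[(x')^2 - x^2] = 2x'x'' - 2x x' = -4x x', not identically 0
(D) d/dt[(x')^2 + x^2] = 2x'x'' + 2x x' = 2x'(-x) + 2x x' = 0

Only (D) has zero time-derivative. So the energy-like quantity (x')^2 + x^2 is the first integral.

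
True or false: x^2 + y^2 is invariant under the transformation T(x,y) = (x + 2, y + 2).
False

Substitute T(x,y) = (x + 2, y + 2) into the expression and compare with the original.

Original: x^2 + y^2
After applying T: (x + 2)^2 + (y + 2)^2 = x^2 + 4x + y^2 + 4y + 8

This differs from the original x^2 + y^2 (difference: 4x + 4y + 8), so the expression is NOT invariant.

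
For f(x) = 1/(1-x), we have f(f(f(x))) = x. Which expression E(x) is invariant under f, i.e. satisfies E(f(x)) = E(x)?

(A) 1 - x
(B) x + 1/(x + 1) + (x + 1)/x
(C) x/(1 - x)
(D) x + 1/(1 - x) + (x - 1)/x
D

Replace x by f(x) = 1/(1 - x) in each option and simplify. As a quick numerical cross-check, also compare E(5) with E(f(5)) = E(-1/4).

(A) 1 - x  ->  1 - (1/(1 - x)) = x/(x - 1); check: E(5) = -4 but E(-1/4) = 5/4.   [not invariant]
(B) x + 1/(x + 1) + (x + 1)/x  ->  (1/(1 - x)) + 1/((1/(1 - x)) + 1) + ((1/(1 - x)) + 1)/(1/(1 - x)) = (-x^3 + 6x^2 - 11x + 7)/(x^2 - 3x + 2); check: E(5) = 191/30 but E(-1/4) = -23/12.   [not invariant]
(C) x/(1 - x)  ->  (1/(1 - x))/(1 - (1/(1 - x))) = -1/x; check: E(5) = -5/4 but E(-1/4) = -1/5.   [not invariant]
(D) x + 1/(1 - x) + (x - 1)/x  ->  (1/(1 - x)) + 1/(1 - (1/(1 - x))) + ((1/(1 - x)) - 1)/(1/(1 - x)), which simplifies back to x + 1/(1 - x) + (x - 1)/x; check: E(5) = 111/20, E(-1/4) = 111/20.   [invariant]

Only (D) is unchanged. Indeed f(f(x)) = 1/(1 - 1/(1-x)) = (1-x)/(-x) = (x-1)/x, so E(x) = x + f(x) + f(f(x)) is the sum over the whole 3-cycle; applying f just permutes the three terms cyclically (x -> f(x) -> f(f(x)) -> x), leaving the sum unchanged.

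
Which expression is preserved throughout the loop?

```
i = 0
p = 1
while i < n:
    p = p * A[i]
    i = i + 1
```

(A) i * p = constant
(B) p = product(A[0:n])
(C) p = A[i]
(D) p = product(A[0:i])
D

A loop invariant must hold before the first iteration and be re-established by every execution of the body.

(D) p = product(A[0:i]): Initially i = 0 and p = 1 = product of the empty slice A[0:0]. If p = product(A[0:i]) holds at the top of an iteration, the body sets p to product(A[0:i]) * A[i] = product(A[0:i+1]) and then i to i+1, so the property is restored. At exit i = n, giving p = product(A[0:n]).

The other options fail:
(A) i * p = constant: initially i * p = 0, but after one iteration it is 1 * A[0], which is nonzero in general.
(B) p = product(A[0:n]): false before the loop (p = 1, not the full product) -- it only becomes true at exit.
(C) p = A[i]: after the first iteration p = A[0] but i = 1; in general p is a product of several elements, not a single one.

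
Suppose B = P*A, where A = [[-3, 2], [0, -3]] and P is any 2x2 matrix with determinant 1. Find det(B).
9

By the multiplicative property of determinants, det(B) = det(P*A) = det(P) * det(A) = det(A),
so the determinant is invariant under multiplication by any determinant-1 matrix; we just need det(A).

det(A) = (-3)(-3) - (2)(0) = 9 - 0 = 9

Therefore det(B) = 1 * 9 = 9.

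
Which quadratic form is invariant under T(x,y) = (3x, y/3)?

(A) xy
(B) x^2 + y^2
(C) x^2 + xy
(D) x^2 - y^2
A

T multiplies x by 3 and divides y by 3.
Substitute the transformed coordinates into each option and compare with the original:
(A) xy  ->  (3x)(y/3) = xy   [equals xy: invariant]
(B) x^2 + y^2  ->  (3x)^2 + (y/3)^2 = 9x^2 + y^2/9   [differs from x^2 + y^2: not invariant]
(C) x^2 + xy  ->  (3x)^2 + (3x)(y/3) = 9x^2 + xy   [differs from x^2 + xy: not invariant]
(D) x^2 - y^2  ->  (3x)^2 - (y/3)^2 = 9x^2 - y^2/9   [differs from x^2 - y^2: not invariant]

Only option (A), xy, is unchanged by the transformation.
The factors 3 and 1/3 cancel only in the pure product xy.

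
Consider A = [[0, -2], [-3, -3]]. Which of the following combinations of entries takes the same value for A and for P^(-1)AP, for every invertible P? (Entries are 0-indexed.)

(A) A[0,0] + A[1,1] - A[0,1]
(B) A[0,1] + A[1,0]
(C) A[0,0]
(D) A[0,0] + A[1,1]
D

A[0,0] + A[1,1] is the trace of A. By the cyclic property of the trace, tr(P^(-1)AP) = tr(APP^(-1)) = tr(A), so it is the same for every matrix similar to A.

The other combinations are not similarity invariants. For example, take P = [[1, 2], [0, 1]] (det P = 1), so P^(-1) = [[1, -2], [0, 1]] and
B = P^(-1)AP = [[6, 16], [-3, -9]].
Evaluating each option on A and on B:
(A) A[0,0] + A[1,1] - A[0,1]: -1 for A, -19 for B -> changes
(B) A[0,1] + A[1,0]: -5 for A, 13 for B -> changes
(C) A[0,0]: 0 for A, 6 for B -> changes
(D) A[0,0] + A[1,1]: -3 for A, -3 for B -> unchanged

Only (D) A[0,0] + A[1,1] = -3 survives (and it does so for every P, not just this one), so it is the invariant.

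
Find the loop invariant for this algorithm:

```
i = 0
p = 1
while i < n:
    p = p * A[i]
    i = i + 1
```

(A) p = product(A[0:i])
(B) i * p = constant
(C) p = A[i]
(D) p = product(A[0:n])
A

A loop invariant must hold before the first iteration and be re-established by every execution of the body.

(A) p = product(A[0:i]): Initially i = 0 and p = 1 = product of the empty slice A[0:0]. If p = product(A[0:i]) holds at the top of an iteration, the body sets p to product(A[0:i]) * A[i] = product(A[0:i+1]) and then i to i+1, so the property is restored. At exit i = n, giving p = product(A[0:n]).

The other options fail:
(B) i * p = constant: initially i * p = 0, but after one iteration it is 1 * A[0], which is nonzero in general.
(C) p = A[i]: after the first iteration p = A[0] but i = 1; in general p is a product of several elements, not a single one.
(D) p = product(A[0:n]): false before the loop (p = 1, not the full product) -- it only becomes true at exit.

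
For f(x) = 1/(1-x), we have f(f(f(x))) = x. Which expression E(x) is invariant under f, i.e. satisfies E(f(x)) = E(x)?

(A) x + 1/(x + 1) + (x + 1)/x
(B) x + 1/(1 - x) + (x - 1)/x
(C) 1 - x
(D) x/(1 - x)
B

Replace x by f(x) = 1/(1 - x) in each option and simplify. As a quick numerical cross-check, also compare E(3) with E(f(3)) = E(-1/2).

(A) x + 1/(x + 1) + (x + 1)/x  ->  (1/(1 - x)) + 1/((1/(1 - x)) + 1) + ((1/(1 - x)) + 1)/(1/(1 - x)) = (-x^3 + 6x^2 - 11x + 7)/(x^2 - 3x + 2); check: E(3) = 55/12 but E(-1/2) = 1/2.   [not invariant]
(B) x + 1/(1 - x) + (x - 1)/x  ->  (1/(1 - x)) + 1/(1 - (1/(1 - x))) + ((1/(1 - x)) - 1)/(1/(1 - x)), which simplifies back to x + 1/(1 - x) + (x - 1)/x; check: E(3) = 19/6, E(-1/2) = 19/6.   [invariant]
(C) 1 - x  ->  1 - (1/(1 - x)) = x/(x - 1); check: E(3) = -2 but E(-1/2) = 3/2.   [not invariant]
(D) x/(1 - x)  ->  (1/(1 - x))/(1 - (1/(1 - x))) = -1/x; check: E(3) = -3/2 but E(-1/2) = -1/3.   [not invariant]

Only (B) is unchanged. Indeed f(f(x)) = 1/(1 - 1/(1-x)) = (1-x)/(-x) = (x-1)/x, so E(x) = x + f(x) + f(f(x)) is the sum over the whole 3-cycle; applying f just permutes the three terms cyclically (x -> f(x) -> f(f(x)) -> x), leaving the sum unchanged.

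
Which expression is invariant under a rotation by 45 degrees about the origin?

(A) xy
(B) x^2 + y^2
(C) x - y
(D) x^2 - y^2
B

A rotation by 45 degrees sends (x, y) to (sqrt(2)x/2 - sqrt(2)y/2, sqrt(2)x/2 + sqrt(2)y/2).
Substitute the transformed coordinates into each option and compare with the original:
(A) xy  ->  (sqrt(2)x/2 - sqrt(2)y/2)(sqrt(2)x/2 + sqrt(2)y/2) = x^2/2 - y^2/2   [differs from xy: not invariant]
(B) x^2 + y^2  ->  (sqrt(2)x/2 - sqrt(2)y/2)^2 + (sqrt(2)x/2 + sqrt(2)y/2)^2 = x^2 + y^2   [equals x^2 + y^2: invariant]
(C) x - y  ->  (sqrt(2)x/2 - sqrt(2)y/2) - (sqrt(2)x/2 + sqrt(2)y/2) = -sqrt(2)y   [differs from x - y: not invariant]
(D) x^2 - y^2  ->  (sqrt(2)x/2 - sqrt(2)y/2)^2 - (sqrt(2)x/2 + sqrt(2)y/2)^2 = -2xy   [differs from x^2 - y^2: not invariant]

Only option (B), x^2 + y^2, is unchanged by the transformation.
Geometrically, x^2 + y^2 is the squared distance from the origin, which every rotation about the origin preserves.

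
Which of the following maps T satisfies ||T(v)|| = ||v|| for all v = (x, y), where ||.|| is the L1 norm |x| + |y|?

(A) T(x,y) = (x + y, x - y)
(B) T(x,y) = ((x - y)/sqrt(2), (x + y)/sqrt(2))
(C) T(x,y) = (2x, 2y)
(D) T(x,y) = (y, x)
D

A transformation preserves a norm if ||T(v)|| = ||v|| for every v; a single vector where the norm changes rules an option out.

(A) T(x,y) = (x + y, x - y): v = (1, 0) has norm |1| + |0| = 1, but T(v) = (1, 1) has norm 2 -- not preserved.
(B) T(x,y) = ((x - y)/sqrt(2), (x + y)/sqrt(2)): v = (1, 0) has norm |1| + |0| = 1, but T(v) = (sqrt(2)/2, sqrt(2)/2) has norm sqrt(2) -- not preserved.
(C) T(x,y) = (2x, 2y): v = (1, 0) has norm |1| + |0| = 1, but T(v) = (2, 0) has norm 2 -- not preserved.
(D) T(x,y) = (y, x): preserves the norm -- it only permutes the coordinates and/or flips signs, which leaves |x| + |y| unchanged.

Therefore the answer is (D).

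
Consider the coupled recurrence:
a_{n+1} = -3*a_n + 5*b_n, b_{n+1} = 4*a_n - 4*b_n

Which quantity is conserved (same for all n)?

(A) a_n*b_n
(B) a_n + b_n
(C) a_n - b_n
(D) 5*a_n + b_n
B

Replace a_n by a_{n+1} = -3*a_n + 5*b_n and b_n by b_{n+1} = 4*a_n - 4*b_n in each option and simplify:
(A) a_n*b_n  ->  (-3*a_n + 5*b_n)*(4*a_n - 4*b_n) = -12*a_n^2 + 32*a_n*b_n - 20*b_n^2   [not conserved]
(B) a_n + b_n  ->  (-3*a_n + 5*b_n) + (4*a_n - 4*b_n) = a_n + b_n   [conserved]
(C) a_n - b_n  ->  (-3*a_n + 5*b_n) - (4*a_n - 4*b_n) = -7*a_n + 9*b_n   [not conserved]
(D) 5*a_n + b_n  ->  5*(-3*a_n + 5*b_n) + (4*a_n - 4*b_n) = -11*a_n + 21*b_n   [not conserved]

Only (B) a_n + b_n returns to itself after one step, so it is the conserved quantity.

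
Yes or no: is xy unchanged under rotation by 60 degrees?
No

Applying rotation by 60 degrees: x' = x*cos(60 degrees) - y*sin(60 degrees) = x/2 - sqrt(3)y/2, y' = x*sin(60 degrees) + y*cos(60 degrees) = sqrt(3)x/2 + y/2

Substituting into xy:
(x/2 - sqrt(3)y/2)(sqrt(3)x/2 + y/2)
= sqrt(3)x^2/4 - xy/2 - sqrt(3)y^2/4

This differs from the original expression xy, so it is NOT invariant.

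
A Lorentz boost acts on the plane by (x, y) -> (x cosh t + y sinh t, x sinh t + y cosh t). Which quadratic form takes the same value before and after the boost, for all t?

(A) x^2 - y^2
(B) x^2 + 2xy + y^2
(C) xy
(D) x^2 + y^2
A

Write x' = x cosh t + y sinh t, y' = x sinh t + y cosh t and substitute into each option:
(A) x^2 - y^2: (x cosh t + y sinh t)^2 - (x sinh t + y cosh t)^2 = x^2(cosh^2 t - sinh^2 t) + 2xy(cosh t sinh t - sinh t cosh t) + y^2(sinh^2 t - cosh^2 t) = x^2 - y^2   [invariant, using cosh^2 t - sinh^2 t = 1]
(B) x^2 + 2xy + y^2: (x' + y')^2 with x' + y' = (x + y)(cosh t + sinh t) = (x + y)e^t, so it becomes (x + y)^2 e^(2t)   [not invariant for t != 0]
(C) xy: (x cosh t + y sinh t)(x sinh t + y cosh t) = xy(cosh^2 t + sinh^2 t) + (x^2 + y^2) sinh t cosh t = xy cosh 2t + (x^2 + y^2)(sinh 2t)/2   [not invariant for t != 0]
(D) x^2 + y^2: (x cosh t + y sinh t)^2 + (x sinh t + y cosh t)^2 = (x^2 + y^2)(cosh^2 t + sinh^2 t) + 4xy sinh t cosh t = (x^2 + y^2) cosh 2t + 2xy sinh 2t   [not invariant for t != 0]

Only (A) x^2 - y^2 is unchanged; it is the Minkowski form preserved by Lorentz boosts, just as x^2 + y^2 is preserved by ordinary rotations.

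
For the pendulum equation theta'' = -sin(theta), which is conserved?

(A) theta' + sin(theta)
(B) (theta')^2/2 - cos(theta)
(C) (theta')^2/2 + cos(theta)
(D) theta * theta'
B

A first integral I satisfies dI/dt = 0 along every solution. Differentiate each option and use the equation of motion:
(A) d/dt[theta' + sin(theta)] = theta'' + cos(theta) theta' = -sin(theta) + theta' cos(theta), not identically 0
(B) d/dt[(theta')^2/2 - cos(theta)] = theta' theta'' + sin(theta) theta' = theta'(-sin(theta)) + theta' sin(theta) = 0
(C) d/dt[(theta')^2/2 + cos(theta)] = theta' theta'' - sin(theta) theta' = -2 theta' sin(theta), not identically 0
(D) d/dt[theta * theta'] = (theta')^2 + theta theta'' = (theta')^2 - theta sin(theta), not identically 0

Only (B) has zero time-derivative. This is the total energy: kinetic (theta')^2/2 plus potential -cos(theta).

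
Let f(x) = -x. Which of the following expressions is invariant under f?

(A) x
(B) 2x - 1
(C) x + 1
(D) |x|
D

For f(x) = -x:
Applying f replaces x by -x. Since |-x| = |x|, the absolute value is unchanged by f, whereas x -> -x, 2x - 1 -> -2x - 1 and x + 1 -> -x + 1 all change.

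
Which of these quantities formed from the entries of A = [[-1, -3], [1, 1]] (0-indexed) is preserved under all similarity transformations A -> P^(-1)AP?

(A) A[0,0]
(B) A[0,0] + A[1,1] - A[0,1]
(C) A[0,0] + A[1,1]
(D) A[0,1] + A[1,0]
C

A[0,0] + A[1,1] is the trace of A. By the cyclic property of the trace, tr(P^(-1)AP) = tr(APP^(-1)) = tr(A), so it is the same for every matrix similar to A.

The other combinations are not similarity invariants. For example, take P = [[1, 1], [1, 2]] (det P = 1), so P^(-1) = [[2, -1], [-1, 1]] and
B = P^(-1)AP = [[-10, -17], [6, 10]].
Evaluating each option on A and on B:
(A) A[0,0]: -1 for A, -10 for B -> changes
(B) A[0,0] + A[1,1] - A[0,1]: 3 for A, 17 for B -> changes
(C) A[0,0] + A[1,1]: 0 for A, 0 for B -> unchanged
(D) A[0,1] + A[1,0]: -2 for A, -11 for B -> changes

Only (C) A[0,0] + A[1,1] = 0 survives (and it does so for every P, not just this one), so it is the invariant.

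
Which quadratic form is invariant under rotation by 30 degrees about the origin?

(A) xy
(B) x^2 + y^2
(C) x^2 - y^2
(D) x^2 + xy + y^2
B

Rotation by 30 degrees sends (x, y) to (sqrt(3)x/2 - y/2, x/2 + sqrt(3)y/2).
Substitute the transformed coordinates into each option and compare with the original:
(A) xy  ->  (sqrt(3)x/2 - y/2)(x/2 + sqrt(3)y/2) = sqrt(3)x^2/4 + xy/2 - sqrt(3)y^2/4   [differs from xy: not invariant]
(B) x^2 + y^2  ->  (sqrt(3)x/2 - y/2)^2 + (x/2 + sqrt(3)y/2)^2 = x^2 + y^2   [equals x^2 + y^2: invariant]
(C) x^2 - y^2  ->  (sqrt(3)x/2 - y/2)^2 - (x/2 + sqrt(3)y/2)^2 = x^2/2 - sqrt(3)xy - y^2/2   [differs from x^2 - y^2: not invariant]
(D) x^2 + xy + y^2  ->  (sqrt(3)x/2 - y/2)^2 + (sqrt(3)x/2 - y/2)(x/2 + sqrt(3)y/2) + (x/2 + sqrt(3)y/2)^2 = sqrt(3)x^2/4 + x^2 + xy/2 - sqrt(3)y^2/4 + y^2   [differs from x^2 + xy + y^2: not invariant]

Only option (B), x^2 + y^2, is unchanged by the transformation.
x^2 + y^2 is the squared distance from the origin, which rotations preserve.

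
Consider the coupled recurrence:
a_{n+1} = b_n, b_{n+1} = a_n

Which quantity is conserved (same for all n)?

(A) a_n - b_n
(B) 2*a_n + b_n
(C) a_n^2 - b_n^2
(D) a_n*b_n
D

Replace a_n by a_{n+1} = b_n and b_n by b_{n+1} = a_n in each option and simplify:
(A) a_n - b_n  ->  (b_n) - (a_n) = -a_n + b_n   [not conserved]
(B) 2*a_n + b_n  ->  2*(b_n) + (a_n) = a_n + 2*b_n   [not conserved]
(C) a_n^2 - b_n^2  ->  (b_n)^2 - (a_n)^2 = -a_n^2 + b_n^2   [not conserved]
(D) a_n*b_n  ->  (b_n)*(a_n) = a_n*b_n   [conserved]

Only (D) a_n*b_n returns to itself after one step, so it is the conserved quantity.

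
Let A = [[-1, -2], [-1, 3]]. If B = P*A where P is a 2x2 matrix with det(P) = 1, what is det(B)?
-5

By the multiplicative property of determinants, det(B) = det(P*A) = det(P) * det(A) = det(A),
so the determinant is invariant under multiplication by any determinant-1 matrix; we just need det(A).

det(A) = (-1)(3) - (-2)(-1) = -3 - 2 = -5

Therefore det(B) = 1 * (-5) = -5.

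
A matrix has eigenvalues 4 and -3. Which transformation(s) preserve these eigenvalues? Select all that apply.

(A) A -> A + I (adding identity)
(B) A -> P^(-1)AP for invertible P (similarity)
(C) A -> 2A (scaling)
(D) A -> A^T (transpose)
B and D

Eigenvalues are preserved by:
1. Similarity transformations: A -> P^(-1)AP (same characteristic polynomial)
2. Transpose: A^T has the same eigenvalues as A

Eigenvalues are NOT preserved by:
- Adding identity: eigenvalues become 4+1, -3+1
- Scaling: eigenvalues become 8, -6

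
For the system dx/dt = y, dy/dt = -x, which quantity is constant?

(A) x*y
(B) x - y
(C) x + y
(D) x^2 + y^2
D

A first integral I satisfies dI/dt = 0 along every solution. Differentiate each option and use the equation of motion:
(A) d/dt[x*y] = (dx/dt)y + x(dy/dt) = y^2 - x^2, not identically 0
(B) d/dt[x - y] = y - (-x) = x + y, not identically 0
(C) d/dt[x + y] = y + (-x) = y - x, not identically 0
(D) d/dt[x^2 + y^2] = 2x*dx/dt + 2y*dy/dt = 2x*y + 2y*(-x) = 0

Only (D) has zero time-derivative. So x^2 + y^2 (the squared radius; trajectories are circles) is the conserved quantity.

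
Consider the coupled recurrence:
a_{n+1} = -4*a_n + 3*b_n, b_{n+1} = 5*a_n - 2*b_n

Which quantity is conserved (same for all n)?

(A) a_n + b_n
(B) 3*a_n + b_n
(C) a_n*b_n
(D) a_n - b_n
A

Replace a_n by a_{n+1} = -4*a_n + 3*b_n and b_n by b_{n+1} = 5*a_n - 2*b_n in each option and simplify:
(A) a_n + b_n  ->  (-4*a_n + 3*b_n) + (5*a_n - 2*b_n) = a_n + b_n   [conserved]
(B) 3*a_n + b_n  ->  3*(-4*a_n + 3*b_n) + (5*a_n - 2*b_n) = -7*a_n + 7*b_n   [not conserved]
(C) a_n*b_n  ->  (-4*a_n + 3*b_n)*(5*a_n - 2*b_n) = -20*a_n^2 + 23*a_n*b_n - 6*b_n^2   [not conserved]
(D) a_n - b_n  ->  (-4*a_n + 3*b_n) - (5*a_n - 2*b_n) = -9*a_n + 5*b_n   [not conserved]

Only (A) a_n + b_n returns to itself after one step, so it is the conserved quantity.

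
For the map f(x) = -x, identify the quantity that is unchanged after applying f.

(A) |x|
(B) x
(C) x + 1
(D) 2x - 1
A

For f(x) = -x:
Applying f replaces x by -x. Since |-x| = |x|, the absolute value is unchanged by f, whereas x -> -x, 2x - 1 -> -2x - 1 and x + 1 -> -x + 1 all change.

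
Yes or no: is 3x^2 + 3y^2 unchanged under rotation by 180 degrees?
Yes

Applying rotation by 180 degrees: x' = x*cos(180 degrees) - y*sin(180 degrees) = -x, y' = x*sin(180 degrees) + y*cos(180 degrees) = -y

Substituting into 3x^2 + 3y^2:
3(-x)^2 + 3(-y)^2
= 3x^2 + 3y^2

This equals the original expression 3x^2 + 3y^2, so it IS invariant.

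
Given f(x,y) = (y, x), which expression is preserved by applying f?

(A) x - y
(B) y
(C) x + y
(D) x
C

For f(x,y) = (y, x):
After applying f: x' = y, y' = x. So x' + y' = y + x = x + y.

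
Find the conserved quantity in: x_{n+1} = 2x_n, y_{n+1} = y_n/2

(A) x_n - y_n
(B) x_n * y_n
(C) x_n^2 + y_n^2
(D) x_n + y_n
B

For the recurrence x_{n+1} = 2x_n, y_{n+1} = y_n/2:

x_{n+1} * y_{n+1} = (2x_n) * (y_n/2) = x_n * y_n
The product is conserved.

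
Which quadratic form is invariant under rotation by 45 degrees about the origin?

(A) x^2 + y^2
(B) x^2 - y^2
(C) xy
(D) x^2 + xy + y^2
A

Rotation by 45 degrees sends (x, y) to (sqrt(2)x/2 - sqrt(2)y/2, sqrt(2)x/2 + sqrt(2)y/2).
Substitute the transformed coordinates into each option and compare with the original:
(A) x^2 + y^2  ->  (sqrt(2)x/2 - sqrt(2)y/2)^2 + (sqrt(2)x/2 + sqrt(2)y/2)^2 = x^2 + y^2   [equals x^2 + y^2: invariant]
(B) x^2 - y^2  ->  (sqrt(2)x/2 - sqrt(2)y/2)^2 - (sqrt(2)x/2 + sqrt(2)y/2)^2 = -2xy   [differs from x^2 - y^2: not invariant]
(C) xy  ->  (sqrt(2)x/2 - sqrt(2)y/2)(sqrt(2)x/2 + sqrt(2)y/2) = x^2/2 - y^2/2   [differs from xy: not invariant]
(D) x^2 + xy + y^2  ->  (sqrt(2)x/2 - sqrt(2)y/2)^2 + (sqrt(2)x/2 - sqrt(2)y/2)(sqrt(2)x/2 + sqrt(2)y/2) + (sqrt(2)x/2 + sqrt(2)y/2)^2 = 3x^2/2 + y^2/2   [differs from x^2 + xy + y^2: not invariant]

Only option (A), x^2 + y^2, is unchanged by the transformation.
x^2 + y^2 is the squared distance from the origin, which rotations preserve.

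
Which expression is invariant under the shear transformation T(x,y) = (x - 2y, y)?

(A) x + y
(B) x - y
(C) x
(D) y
D

Under the shear T(x,y) = (x - 2y, y):
Substitute the transformed coordinates into each option and compare with the original:
(A) x + y  ->  (x - 2y) + (y) = x - y   [differs from x + y: not invariant]
(B) x - y  ->  (x - 2y) - (y) = x - 3y   [differs from x - y: not invariant]
(C) x  ->  (x - 2y) = x - 2y   [differs from x: not invariant]
(D) y  ->  (y) = y   [equals y: invariant]

Only option (D), y, is unchanged by the transformation.
A horizontal shear moves points parallel to the x-axis, so the y-coordinate (and any function of y alone) is unchanged.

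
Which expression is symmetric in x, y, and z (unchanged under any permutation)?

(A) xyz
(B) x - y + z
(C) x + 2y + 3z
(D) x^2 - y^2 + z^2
A

A symmetric expression is unchanged when the variables are permuted; here the transformation to test is the swap (x, y) -> (y, x).
A symmetric expression must survive every permutation; the single swap x <-> y already eliminates the distractors, and the keyed expression is also unchanged by x <-> z and y <-> z (each variable enters it in exactly the same way).
Substitute the transformed coordinates into each option and compare with the original:
(A) xyz  ->  (y)(x)z = xyz   [equals xyz: invariant]
(B) x - y + z  ->  (y) - (x) + z = -x + y + z   [differs from x - y + z: not invariant]
(C) x + 2y + 3z  ->  (y) + 2(x) + 3z = 2x + y + 3z   [differs from x + 2y + 3z: not invariant]
(D) x^2 - y^2 + z^2  ->  (y)^2 - (x)^2 + z^2 = -x^2 + y^2 + z^2   [differs from x^2 - y^2 + z^2: not invariant]

Only option (A), xyz, is unchanged by the transformation.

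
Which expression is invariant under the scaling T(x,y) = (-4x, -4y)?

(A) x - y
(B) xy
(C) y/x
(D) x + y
C

Under the uniform scaling T(x,y) = (-4x, -4y):
Substitute the transformed coordinates into each option and compare with the original:
(A) x - y  ->  (-4x) - (-4y) = -4x + 4y   [differs from x - y: not invariant]
(B) xy  ->  (-4x)(-4y) = 16xy   [differs from xy: not invariant]
(C) y/x  ->  (-4y)/(-4x) = y/x   [equals y/x: invariant]
(D) x + y  ->  (-4x) + (-4y) = -4x - 4y   [differs from x + y: not invariant]

Only option (C), y/x, is unchanged by the transformation.
The common factor -4 cancels in a ratio of coordinates, while sums, products and sums of squares pick up factors of -4 or 16.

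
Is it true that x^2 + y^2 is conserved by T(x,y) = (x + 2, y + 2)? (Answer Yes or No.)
No

Substitute T(x,y) = (x + 2, y + 2) into the expression and compare with the original.

Original: x^2 + y^2
After applying T: (x + 2)^2 + (y + 2)^2 = x^2 + 4x + y^2 + 4y + 8

This differs from the original x^2 + y^2 (difference: 4x + 4y + 8), so the expression is NOT invariant.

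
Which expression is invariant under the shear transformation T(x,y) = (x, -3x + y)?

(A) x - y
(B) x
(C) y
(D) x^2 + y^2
B

Under the shear T(x,y) = (x, -3x + y):
Substitute the transformed coordinates into each option and compare with the original:
(A) x - y  ->  (x) - (-3x + y) = 4x - y   [differs from x - y: not invariant]
(B) x  ->  (x) = x   [equals x: invariant]
(C) y  ->  (-3x + y) = -3x + y   [differs from y: not invariant]
(D) x^2 + y^2  ->  (x)^2 + (-3x + y)^2 = 10x^2 - 6xy + y^2   [differs from x^2 + y^2: not invariant]

Only option (B), x, is unchanged by the transformation.
A vertical shear moves points parallel to the y-axis, so the x-coordinate (and any function of x alone) is unchanged.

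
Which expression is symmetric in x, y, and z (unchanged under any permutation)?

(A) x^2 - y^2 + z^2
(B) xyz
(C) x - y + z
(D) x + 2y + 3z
B

A symmetric expression is unchanged when the variables are permuted; here the transformation to test is the swap (x, y) -> (y, x).
A symmetric expression must survive every permutation; the single swap x <-> y already eliminates the distractors, and the keyed expression is also unchanged by x <-> z and y <-> z (each variable enters it in exactly the same way).
Substitute the transformed coordinates into each option and compare with the original:
(A) x^2 - y^2 + z^2  ->  (y)^2 - (x)^2 + z^2 = -x^2 + y^2 + z^2   [differs from x^2 - y^2 + z^2: not invariant]
(B) xyz  ->  (y)(x)z = xyz   [equals xyz: invariant]
(C) x - y + z  ->  (y) - (x) + z = -x + y + z   [differs from x - y + z: not invariant]
(D) x + 2y + 3z  ->  (y) + 2(x) + 3z = 2x + y + 3z   [differs from x + 2y + 3z: not invariant]

Only option (B), xyz, is unchanged by the transformation.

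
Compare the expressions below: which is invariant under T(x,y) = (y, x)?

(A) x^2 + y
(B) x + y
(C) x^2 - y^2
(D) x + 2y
B

An expression E(x,y) is invariant under T if E(T(x,y)) = E(x,y). Here T(x,y) = (y, x).
Substitute the transformed coordinates into each option and compare with the original:
(A) x^2 + y  ->  (y)^2 + (x) = x + y^2   [differs from x^2 + y: not invariant]
(B) x + y  ->  (y) + (x) = x + y   [equals x + y: invariant]
(C) x^2 - y^2  ->  (y)^2 - (x)^2 = -x^2 + y^2   [differs from x^2 - y^2: not invariant]
(D) x + 2y  ->  (y) + 2(x) = 2x + y   [differs from x + 2y: not invariant]

Only option (B), x + y, is unchanged by the transformation.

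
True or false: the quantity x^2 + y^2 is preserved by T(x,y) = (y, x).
True

Substitute T(x,y) = (y, x) into the expression and compare with the original.

Original: x^2 + y^2
After applying T: (y)^2 + (x)^2 = x^2 + y^2

This is identical to the original x^2 + y^2, so the expression is invariant.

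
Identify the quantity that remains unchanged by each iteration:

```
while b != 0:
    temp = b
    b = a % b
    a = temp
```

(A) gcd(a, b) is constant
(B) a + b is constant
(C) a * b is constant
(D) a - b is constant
A

A loop invariant must hold before the first iteration and be re-established by every execution of the body.

(A) gcd(a, b) is constant: One iteration replaces (a, b) by (b, a mod b). Since a mod b = a - q*b for an integer q, any common divisor of a and b divides b and a mod b, and conversely; hence gcd(b, a mod b) = gcd(a, b). For instance (27, 4) -> (4, 3) keeps gcd = 1. At exit b = 0 and a = gcd of the original inputs.

The other options fail:
(B) a + b is constant: e.g. (a, b) = (27, 4) -> (4, 3): the sum goes from 31 to 7.
(C) a * b is constant: e.g. (a, b) = (27, 4) -> (4, 3): the product goes from 108 to 12.
(D) a - b is constant: e.g. (a, b) = (27, 4) -> (4, 3): the difference goes from 23 to 1.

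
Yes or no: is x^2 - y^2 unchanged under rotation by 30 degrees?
No

Applying rotation by 30 degrees: x' = x*cos(30 degrees) - y*sin(30 degrees) = sqrt(3)x/2 - y/2, y' = x*sin(30 degrees) + y*cos(30 degrees) = x/2 + sqrt(3)y/2

Substituting into x^2 - y^2:
(sqrt(3)x/2 - y/2)^2 - (x/2 + sqrt(3)y/2)^2
= x^2/2 - sqrt(3)xy - y^2/2

This differs from the original expression x^2 - y^2, so it is NOT invariant.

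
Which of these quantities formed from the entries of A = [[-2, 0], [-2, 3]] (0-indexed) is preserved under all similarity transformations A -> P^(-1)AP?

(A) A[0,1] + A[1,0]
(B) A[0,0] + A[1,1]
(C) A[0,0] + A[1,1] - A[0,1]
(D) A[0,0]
B

A[0,0] + A[1,1] is the trace of A. By the cyclic property of the trace, tr(P^(-1)AP) = tr(APP^(-1)) = tr(A), so it is the same for every matrix similar to A.

The other combinations are not similarity invariants. For example, take P = [[1, 2], [0, 1]] (det P = 1), so P^(-1) = [[1, -2], [0, 1]] and
B = P^(-1)AP = [[2, -2], [-2, -1]].
Evaluating each option on A and on B:
(A) A[0,1] + A[1,0]: -2 for A, -4 for B -> changes
(B) A[0,0] + A[1,1]: 1 for A, 1 for B -> unchanged
(C) A[0,0] + A[1,1] - A[0,1]: 1 for A, 3 for B -> changes
(D) A[0,0]: -2 for A, 2 for B -> changes

Only (B) A[0,0] + A[1,1] = 1 survives (and it does so for every P, not just this one), so it is the invariant.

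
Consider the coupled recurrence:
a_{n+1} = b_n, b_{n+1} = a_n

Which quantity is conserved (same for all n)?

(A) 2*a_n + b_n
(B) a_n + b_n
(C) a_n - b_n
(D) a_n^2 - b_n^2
B

Replace a_n by a_{n+1} = b_n and b_n by b_{n+1} = a_n in each option and simplify:
(A) 2*a_n + b_n  ->  2*(b_n) + (a_n) = a_n + 2*b_n   [not conserved]
(B) a_n + b_n  ->  (b_n) + (a_n) = a_n + b_n   [conserved]
(C) a_n - b_n  ->  (b_n) - (a_n) = -a_n + b_n   [not conserved]
(D) a_n^2 - b_n^2  ->  (b_n)^2 - (a_n)^2 = -a_n^2 + b_n^2   [not conserved]

Only (B) a_n + b_n returns to itself after one step, so it is the conserved quantity.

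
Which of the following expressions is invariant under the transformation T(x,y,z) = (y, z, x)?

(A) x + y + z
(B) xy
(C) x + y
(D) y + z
A

Apply T(x,y,z) = (y, z, x) to each option, i.e. replace (x, y, z) by the transformed coordinates.
Substitute the transformed coordinates into each option and compare with the original:
(A) x + y + z  ->  (y) + (z) + (x) = x + y + z   [equals x + y + z: invariant]
(B) xy  ->  (y)(z) = yz   [differs from xy: not invariant]
(C) x + y  ->  (y) + (z) = y + z   [differs from x + y: not invariant]
(D) y + z  ->  (z) + (x) = x + z   [differs from y + z: not invariant]

Only option (A), x + y + z, is unchanged by the transformation.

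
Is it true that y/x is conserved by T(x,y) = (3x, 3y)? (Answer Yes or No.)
Yes

Substitute T(x,y) = (3x, 3y) into the expression and compare with the original.

Original: y/x
After applying T: (3y)/(3x) = y/x

This is identical to the original y/x, so the expression is invariant.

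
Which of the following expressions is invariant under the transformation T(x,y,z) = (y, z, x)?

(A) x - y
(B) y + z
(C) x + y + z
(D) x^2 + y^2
C

Apply T(x,y,z) = (y, z, x) to each option, i.e. replace (x, y, z) by the transformed coordinates.
Substitute the transformed coordinates into each option and compare with the original:
(A) x - y  ->  (y) - (z) = y - z   [differs from x - y: not invariant]
(B) y + z  ->  (z) + (x) = x + z   [differs from y + z: not invariant]
(C) x + y + z  ->  (y) + (z) + (x) = x + y + z   [equals x + y + z: invariant]
(D) x^2 + y^2  ->  (y)^2 + (z)^2 = y^2 + z^2   [differs from x^2 + y^2: not invariant]

Only option (C), x + y + z, is unchanged by the transformation.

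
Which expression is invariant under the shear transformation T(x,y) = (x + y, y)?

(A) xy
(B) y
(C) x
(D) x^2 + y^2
B

Under the shear T(x,y) = (x + y, y):
Substitute the transformed coordinates into each option and compare with the original:
(A) xy  ->  (x + y)(y) = xy + y^2   [differs from xy: not invariant]
(B) y  ->  (y) = y   [equals y: invariant]
(C) x  ->  (x + y) = x + y   [differs from x: not invariant]
(D) x^2 + y^2  ->  (x + y)^2 + (y)^2 = x^2 + 2xy + 2y^2   [differs from x^2 + y^2: not invariant]

Only option (B), y, is unchanged by the transformation.
A horizontal shear moves points parallel to the x-axis, so the y-coordinate (and any function of y alone) is unchanged.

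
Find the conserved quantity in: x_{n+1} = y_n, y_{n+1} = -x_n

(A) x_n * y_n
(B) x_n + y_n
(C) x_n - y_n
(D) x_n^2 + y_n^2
D

For the recurrence x_{n+1} = y_n, y_{n+1} = -x_n:

x_{n+1}^2 + y_{n+1}^2 = y_n^2 + (-x_n)^2 = x_n^2 + y_n^2
The sum of squares is conserved (like energy in a harmonic oscillator).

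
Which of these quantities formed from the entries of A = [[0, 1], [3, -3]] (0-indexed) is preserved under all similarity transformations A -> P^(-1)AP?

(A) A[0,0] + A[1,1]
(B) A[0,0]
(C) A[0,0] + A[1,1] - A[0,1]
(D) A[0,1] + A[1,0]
A

A[0,0] + A[1,1] is the trace of A. By the cyclic property of the trace, tr(P^(-1)AP) = tr(APP^(-1)) = tr(A), so it is the same for every matrix similar to A.

The other combinations are not similarity invariants. For example, take P = [[1, 1], [1, 2]] (det P = 1), so P^(-1) = [[2, -1], [-1, 1]] and
B = P^(-1)AP = [[2, 7], [-1, -5]].
Evaluating each option on A and on B:
(A) A[0,0] + A[1,1]: -3 for A, -3 for B -> unchanged
(B) A[0,0]: 0 for A, 2 for B -> changes
(C) A[0,0] + A[1,1] - A[0,1]: -4 for A, -10 for B -> changes
(D) A[0,1] + A[1,0]: 4 for A, 6 for B -> changes

Only (A) A[0,0] + A[1,1] = -3 survives (and it does so for every P, not just this one), so it is the invariant.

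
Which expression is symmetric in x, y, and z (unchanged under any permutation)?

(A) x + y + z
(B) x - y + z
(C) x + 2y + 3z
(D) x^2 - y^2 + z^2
A

A symmetric expression is unchanged when the variables are permuted; here the transformation to test is the swap (x, y) -> (y, x).
A symmetric expression must survive every permutation; the single swap x <-> y already eliminates the distractors, and the keyed expression is also unchanged by x <-> z and y <-> z (each variable enters it in exactly the same way).
Substitute the transformed coordinates into each option and compare with the original:
(A) x + y + z  ->  (y) + (x) + z = x + y + z   [equals x + y + z: invariant]
(B) x - y + z  ->  (y) - (x) + z = -x + y + z   [differs from x - y + z: not invariant]
(C) x + 2y + 3z  ->  (y) + 2(x) + 3z = 2x + y + 3z   [differs from x + 2y + 3z: not invariant]
(D) x^2 - y^2 + z^2  ->  (y)^2 - (x)^2 + z^2 = -x^2 + y^2 + z^2   [differs from x^2 - y^2 + z^2: not invariant]

Only option (A), x + y + z, is unchanged by the transformation.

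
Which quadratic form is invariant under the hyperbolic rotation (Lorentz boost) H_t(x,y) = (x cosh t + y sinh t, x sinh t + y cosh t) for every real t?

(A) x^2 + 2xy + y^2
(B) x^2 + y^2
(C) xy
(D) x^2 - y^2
D

Write x' = x cosh t + y sinh t, y' = x sinh t + y cosh t and substitute into each option:
(A) x^2 + 2xy + y^2: (x' + y')^2 with x' + y' = (x + y)(cosh t + sinh t) = (x + y)e^t, so it becomes (x + y)^2 e^(2t)   [not invariant for t != 0]
(B) x^2 + y^2: (x cosh t + y sinh t)^2 + (x sinh t + y cosh t)^2 = (x^2 + y^2)(cosh^2 t + sinh^2 t) + 4xy sinh t cosh t = (x^2 + y^2) cosh 2t + 2xy sinh 2t   [not invariant for t != 0]
(C) xy: (x cosh t + y sinh t)(x sinh t + y cosh t) = xy(cosh^2 t + sinh^2 t) + (x^2 + y^2) sinh t cosh t = xy cosh 2t + (x^2 + y^2)(sinh 2t)/2   [not invariant for t != 0]
(D) x^2 - y^2: (x cosh t + y sinh t)^2 - (x sinh t + y cosh t)^2 = x^2(cosh^2 t - sinh^2 t) + 2xy(cosh t sinh t - sinh t cosh t) + y^2(sinh^2 t - cosh^2 t) = x^2 - y^2   [invariant, using cosh^2 t - sinh^2 t = 1]

Only (D) x^2 - y^2 is unchanged; it is the Minkowski form preserved by Lorentz boosts, just as x^2 + y^2 is preserved by ordinary rotations.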